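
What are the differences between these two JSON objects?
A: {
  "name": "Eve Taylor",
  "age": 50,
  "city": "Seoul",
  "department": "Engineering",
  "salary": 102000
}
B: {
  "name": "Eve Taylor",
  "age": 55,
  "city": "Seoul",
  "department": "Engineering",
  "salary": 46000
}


Comparing each field (in key order):
  name: same
  age: DIFFERENT
  city: same
  department: same
  salary: DIFFERENT
Differences:
  age: 50 -> 55
  salary: 102000 -> 46000

2 field(s) changed

2 changes: age, salary


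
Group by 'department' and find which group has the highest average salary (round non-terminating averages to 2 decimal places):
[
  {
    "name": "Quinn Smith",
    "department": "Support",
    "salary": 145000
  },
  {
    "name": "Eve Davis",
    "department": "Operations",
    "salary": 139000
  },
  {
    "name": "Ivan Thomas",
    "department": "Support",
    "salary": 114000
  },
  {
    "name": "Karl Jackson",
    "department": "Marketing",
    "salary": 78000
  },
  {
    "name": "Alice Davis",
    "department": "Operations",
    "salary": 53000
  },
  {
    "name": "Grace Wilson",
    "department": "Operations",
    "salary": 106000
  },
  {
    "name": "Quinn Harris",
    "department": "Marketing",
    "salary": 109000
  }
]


Group by: department

Groups:
  Marketing: 2 people, avg salary = 187000/2 = $93500
  Operations: 3 people, avg salary = 298000/3 ≈ $99333.33
  Support: 2 people, avg salary = 259000/2 = $129500

Highest average salary: Support ($129500)

Support ($129500)


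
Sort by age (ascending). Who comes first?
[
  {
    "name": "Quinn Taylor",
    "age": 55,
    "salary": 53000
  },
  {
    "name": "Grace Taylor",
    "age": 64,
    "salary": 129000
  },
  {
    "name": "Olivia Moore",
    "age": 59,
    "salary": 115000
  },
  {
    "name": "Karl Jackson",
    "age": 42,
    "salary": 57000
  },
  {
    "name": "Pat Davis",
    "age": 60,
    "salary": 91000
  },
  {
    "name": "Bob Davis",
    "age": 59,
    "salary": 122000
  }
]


Sort by: age (ascending)

Sorted order:
  1. Karl Jackson (age = 42)
  2. Quinn Taylor (age = 55)
  3. Olivia Moore (age = 59)
  4. Bob Davis (age = 59)
  5. Pat Davis (age = 60)
  6. Grace Taylor (age = 64)

First: Karl Jackson

Karl Jackson


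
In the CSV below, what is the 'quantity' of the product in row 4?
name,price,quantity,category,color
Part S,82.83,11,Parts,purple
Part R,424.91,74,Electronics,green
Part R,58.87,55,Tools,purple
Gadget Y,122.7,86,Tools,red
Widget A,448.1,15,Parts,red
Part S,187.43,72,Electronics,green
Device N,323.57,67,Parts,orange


Query: Row 4 ('Gadget Y'), column 'quantity'
Value: 86

86


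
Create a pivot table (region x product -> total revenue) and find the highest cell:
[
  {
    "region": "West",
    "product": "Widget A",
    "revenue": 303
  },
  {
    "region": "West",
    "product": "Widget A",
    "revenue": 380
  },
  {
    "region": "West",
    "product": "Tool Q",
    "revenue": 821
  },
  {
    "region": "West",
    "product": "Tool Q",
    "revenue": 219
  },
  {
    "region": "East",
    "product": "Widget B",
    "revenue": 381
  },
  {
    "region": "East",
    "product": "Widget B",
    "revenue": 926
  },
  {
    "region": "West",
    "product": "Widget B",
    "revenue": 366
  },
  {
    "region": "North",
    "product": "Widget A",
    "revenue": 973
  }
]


Pivot: region (rows) x product (columns) -> total revenue

     Tool Q        Widget A      Widget B    
East             0             0          1307  
North            0           973             0  
West          1040           683           366  

Highest: East / Widget B = $1307

East / Widget B = $1307


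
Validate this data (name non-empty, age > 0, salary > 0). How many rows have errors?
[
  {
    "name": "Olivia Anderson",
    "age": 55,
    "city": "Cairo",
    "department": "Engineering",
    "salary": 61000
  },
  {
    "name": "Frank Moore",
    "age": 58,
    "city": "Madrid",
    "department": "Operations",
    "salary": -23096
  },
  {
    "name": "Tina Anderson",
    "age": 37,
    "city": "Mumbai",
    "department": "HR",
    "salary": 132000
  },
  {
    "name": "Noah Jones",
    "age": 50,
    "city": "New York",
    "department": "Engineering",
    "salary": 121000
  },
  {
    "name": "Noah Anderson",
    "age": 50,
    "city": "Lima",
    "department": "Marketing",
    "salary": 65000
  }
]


Validating 5 records:
Rules: name non-empty, age > 0, salary > 0

  Row 1 (Olivia Anderson): OK
  Row 2 (Frank Moore): negative salary: -23096
  Row 3 (Tina Anderson): OK
  Row 4 (Noah Jones): OK
  Row 5 (Noah Anderson): OK

Total errors: 1

1 errors


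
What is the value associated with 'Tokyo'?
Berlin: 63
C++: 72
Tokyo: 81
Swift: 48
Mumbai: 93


Looking up key 'Tokyo'
Value: 81

81


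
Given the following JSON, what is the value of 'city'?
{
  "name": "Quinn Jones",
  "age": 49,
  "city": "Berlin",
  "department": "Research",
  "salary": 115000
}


Looking up field 'city'
Value: Berlin

Berlin


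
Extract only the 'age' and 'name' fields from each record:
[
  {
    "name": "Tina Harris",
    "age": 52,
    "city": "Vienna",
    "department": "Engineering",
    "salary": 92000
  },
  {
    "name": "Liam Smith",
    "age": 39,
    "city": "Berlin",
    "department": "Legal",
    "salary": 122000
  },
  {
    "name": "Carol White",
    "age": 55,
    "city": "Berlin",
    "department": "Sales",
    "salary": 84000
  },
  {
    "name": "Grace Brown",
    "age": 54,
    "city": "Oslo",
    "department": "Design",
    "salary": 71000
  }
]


Original: 4 records with fields: name, age, city, department, salary
Keep: ['age', 'name']
Drop: ['city', 'department', 'salary']
Result: 4 records, 2 fields each

[
  {
    "age": 52,
    "name": "Tina Harris"
  },
  {
    "age": 39,
    "name": "Liam Smith"
  },
  {
    "age": 55,
    "name": "Carol White"
  },
  {
    "age": 54,
    "name": "Grace Brown"
  }
]


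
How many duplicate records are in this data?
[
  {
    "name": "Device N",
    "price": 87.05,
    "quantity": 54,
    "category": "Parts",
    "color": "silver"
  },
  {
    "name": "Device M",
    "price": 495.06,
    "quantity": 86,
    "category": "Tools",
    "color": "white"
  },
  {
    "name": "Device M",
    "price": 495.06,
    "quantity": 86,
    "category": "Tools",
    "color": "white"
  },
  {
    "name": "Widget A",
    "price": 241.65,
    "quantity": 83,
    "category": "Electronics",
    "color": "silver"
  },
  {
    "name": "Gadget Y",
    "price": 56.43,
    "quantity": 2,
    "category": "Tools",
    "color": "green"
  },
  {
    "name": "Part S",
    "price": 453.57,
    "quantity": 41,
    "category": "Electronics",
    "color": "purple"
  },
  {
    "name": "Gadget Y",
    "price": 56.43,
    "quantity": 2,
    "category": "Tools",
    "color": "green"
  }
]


Checking 7 records for duplicates:

  Row 1: Device N ($87.05, qty 54)
  Row 2: Device M ($495.06, qty 86)
  Row 3: Device M ($495.06, qty 86) <-- DUPLICATE
  Row 4: Widget A ($241.65, qty 83)
  Row 5: Gadget Y ($56.43, qty 2)
  Row 6: Part S ($453.57, qty 41)
  Row 7: Gadget Y ($56.43, qty 2) <-- DUPLICATE

Duplicates found: 2
Unique records: 5

2 duplicates, 5 unique


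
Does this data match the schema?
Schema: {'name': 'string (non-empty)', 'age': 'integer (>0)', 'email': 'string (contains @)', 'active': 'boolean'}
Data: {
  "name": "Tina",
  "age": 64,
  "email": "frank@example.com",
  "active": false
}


Validating each field against schema:
  name: OK (non-empty string)
  age: OK (positive integer)
  email: OK (string with @)
  active: OK (boolean)

Result: VALID

VALID


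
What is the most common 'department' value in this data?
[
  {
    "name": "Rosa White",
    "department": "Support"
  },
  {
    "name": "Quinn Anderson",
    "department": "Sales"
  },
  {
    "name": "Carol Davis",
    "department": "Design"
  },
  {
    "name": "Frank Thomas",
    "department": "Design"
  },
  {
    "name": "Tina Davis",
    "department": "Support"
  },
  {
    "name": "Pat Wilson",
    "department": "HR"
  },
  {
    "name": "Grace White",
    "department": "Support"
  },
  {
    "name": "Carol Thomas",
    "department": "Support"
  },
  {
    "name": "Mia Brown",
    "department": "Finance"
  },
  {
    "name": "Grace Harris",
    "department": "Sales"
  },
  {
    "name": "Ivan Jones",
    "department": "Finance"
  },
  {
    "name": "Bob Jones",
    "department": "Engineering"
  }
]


Counting 'department' values across 12 records:

  Support: 4 ####
  Sales: 2 ##
  Design: 2 ##
  Finance: 2 ##
  HR: 1 #
  Engineering: 1 #

Most common: Support (4 times)

Support (4 times)


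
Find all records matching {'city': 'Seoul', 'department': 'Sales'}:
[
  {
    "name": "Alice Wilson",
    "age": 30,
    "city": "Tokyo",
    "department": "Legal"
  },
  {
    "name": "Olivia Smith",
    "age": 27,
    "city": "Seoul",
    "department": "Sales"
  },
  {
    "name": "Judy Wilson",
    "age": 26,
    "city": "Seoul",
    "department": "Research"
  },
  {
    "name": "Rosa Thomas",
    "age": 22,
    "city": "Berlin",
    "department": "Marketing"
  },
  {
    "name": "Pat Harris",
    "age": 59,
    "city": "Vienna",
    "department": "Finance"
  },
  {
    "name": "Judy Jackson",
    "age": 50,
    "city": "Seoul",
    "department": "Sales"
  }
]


Search criteria: {'city': 'Seoul', 'department': 'Sales'}

Checking 6 records:
  Alice Wilson: {city: Tokyo, department: Legal}
  Olivia Smith: {city: Seoul, department: Sales} <-- MATCH
  Judy Wilson: {city: Seoul, department: Research}
  Rosa Thomas: {city: Berlin, department: Marketing}
  Pat Harris: {city: Vienna, department: Finance}
  Judy Jackson: {city: Seoul, department: Sales} <-- MATCH

Matches: ["Olivia Smith", "Judy Jackson"]

["Olivia Smith", "Judy Jackson"]


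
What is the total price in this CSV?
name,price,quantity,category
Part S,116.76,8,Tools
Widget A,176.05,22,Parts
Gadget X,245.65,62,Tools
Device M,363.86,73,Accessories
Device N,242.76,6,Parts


Computing total price:
Values: [116.76, 176.05, 245.65, 363.86, 242.76]
Sum = 1145.08

1145.08


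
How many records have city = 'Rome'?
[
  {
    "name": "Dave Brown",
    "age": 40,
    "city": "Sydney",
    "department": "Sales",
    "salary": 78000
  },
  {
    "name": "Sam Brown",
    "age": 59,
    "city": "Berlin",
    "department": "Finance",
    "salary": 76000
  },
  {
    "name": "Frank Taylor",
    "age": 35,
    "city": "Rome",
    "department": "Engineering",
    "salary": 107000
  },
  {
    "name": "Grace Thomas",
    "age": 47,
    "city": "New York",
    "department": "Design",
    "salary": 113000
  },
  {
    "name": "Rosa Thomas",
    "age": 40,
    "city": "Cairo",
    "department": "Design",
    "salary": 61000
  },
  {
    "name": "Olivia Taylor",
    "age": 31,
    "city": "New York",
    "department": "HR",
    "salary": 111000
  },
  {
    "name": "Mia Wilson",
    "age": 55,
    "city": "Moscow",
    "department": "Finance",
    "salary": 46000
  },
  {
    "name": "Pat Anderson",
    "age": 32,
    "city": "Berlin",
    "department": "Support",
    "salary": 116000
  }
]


Data: 8 records
Condition: city = 'Rome'

Checking each record:
  Dave Brown: Sydney
  Sam Brown: Berlin
  Frank Taylor: Rome MATCH
  Grace Thomas: New York
  Rosa Thomas: Cairo
  Olivia Taylor: New York
  Mia Wilson: Moscow
  Pat Anderson: Berlin

Count: 1

1


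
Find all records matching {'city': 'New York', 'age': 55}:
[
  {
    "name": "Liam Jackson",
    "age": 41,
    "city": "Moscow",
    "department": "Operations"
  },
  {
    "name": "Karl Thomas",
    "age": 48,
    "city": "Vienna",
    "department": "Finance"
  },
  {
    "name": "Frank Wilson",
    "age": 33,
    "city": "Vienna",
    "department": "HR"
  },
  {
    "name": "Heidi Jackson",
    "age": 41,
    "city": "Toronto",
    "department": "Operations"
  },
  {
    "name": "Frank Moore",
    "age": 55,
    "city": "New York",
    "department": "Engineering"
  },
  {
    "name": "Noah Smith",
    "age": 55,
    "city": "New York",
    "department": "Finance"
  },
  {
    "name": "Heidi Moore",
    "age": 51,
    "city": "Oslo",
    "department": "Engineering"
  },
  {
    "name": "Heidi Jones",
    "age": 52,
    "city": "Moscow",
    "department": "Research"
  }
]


Search criteria: {'city': 'New York', 'age': 55}

Checking 8 records:
  Liam Jackson: {city: Moscow, age: 41}
  Karl Thomas: {city: Vienna, age: 48}
  Frank Wilson: {city: Vienna, age: 33}
  Heidi Jackson: {city: Toronto, age: 41}
  Frank Moore: {city: New York, age: 55} <-- MATCH
  Noah Smith: {city: New York, age: 55} <-- MATCH
  Heidi Moore: {city: Oslo, age: 51}
  Heidi Jones: {city: Moscow, age: 52}

Matches: ["Frank Moore", "Noah Smith"]

["Frank Moore", "Noah Smith"]


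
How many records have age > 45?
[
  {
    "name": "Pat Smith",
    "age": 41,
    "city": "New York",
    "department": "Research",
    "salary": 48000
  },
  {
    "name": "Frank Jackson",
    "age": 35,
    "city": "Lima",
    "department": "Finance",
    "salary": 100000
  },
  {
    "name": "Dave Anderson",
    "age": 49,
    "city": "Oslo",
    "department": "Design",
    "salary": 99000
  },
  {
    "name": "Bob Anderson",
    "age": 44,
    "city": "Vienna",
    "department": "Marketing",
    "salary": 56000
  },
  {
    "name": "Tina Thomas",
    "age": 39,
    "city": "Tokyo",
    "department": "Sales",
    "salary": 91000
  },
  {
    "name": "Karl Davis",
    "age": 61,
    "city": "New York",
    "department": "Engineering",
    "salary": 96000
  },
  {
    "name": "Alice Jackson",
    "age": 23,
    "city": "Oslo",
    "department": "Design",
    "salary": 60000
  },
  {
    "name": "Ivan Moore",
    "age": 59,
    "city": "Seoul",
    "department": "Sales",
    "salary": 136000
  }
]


Data: 8 records
Condition: age > 45

Checking each record:
  Pat Smith: 41
  Frank Jackson: 35
  Dave Anderson: 49 MATCH
  Bob Anderson: 44
  Tina Thomas: 39
  Karl Davis: 61 MATCH
  Alice Jackson: 23
  Ivan Moore: 59 MATCH

Count: 3

3


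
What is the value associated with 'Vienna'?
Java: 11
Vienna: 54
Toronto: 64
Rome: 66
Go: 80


Looking up key 'Vienna'
Value: 54

54


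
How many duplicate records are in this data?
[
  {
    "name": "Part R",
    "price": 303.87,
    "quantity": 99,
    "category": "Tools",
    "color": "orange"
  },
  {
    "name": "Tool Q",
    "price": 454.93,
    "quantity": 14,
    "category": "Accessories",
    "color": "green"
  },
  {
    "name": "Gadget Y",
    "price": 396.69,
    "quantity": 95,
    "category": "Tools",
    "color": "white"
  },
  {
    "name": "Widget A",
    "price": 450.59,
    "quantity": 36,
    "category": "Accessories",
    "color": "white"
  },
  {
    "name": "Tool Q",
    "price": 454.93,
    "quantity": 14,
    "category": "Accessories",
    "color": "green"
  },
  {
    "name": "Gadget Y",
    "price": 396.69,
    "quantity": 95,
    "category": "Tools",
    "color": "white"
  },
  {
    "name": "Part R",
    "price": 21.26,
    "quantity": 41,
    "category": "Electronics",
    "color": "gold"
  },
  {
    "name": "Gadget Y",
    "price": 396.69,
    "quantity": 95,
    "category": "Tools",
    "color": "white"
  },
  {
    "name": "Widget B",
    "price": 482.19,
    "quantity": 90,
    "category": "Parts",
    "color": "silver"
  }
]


Checking 9 records for duplicates:

  Row 1: Part R ($303.87, qty 99)
  Row 2: Tool Q ($454.93, qty 14)
  Row 3: Gadget Y ($396.69, qty 95)
  Row 4: Widget A ($450.59, qty 36)
  Row 5: Tool Q ($454.93, qty 14) <-- DUPLICATE
  Row 6: Gadget Y ($396.69, qty 95) <-- DUPLICATE
  Row 7: Part R ($21.26, qty 41)
  Row 8: Gadget Y ($396.69, qty 95) <-- DUPLICATE
  Row 9: Widget B ($482.19, qty 90)

Duplicates found: 3
Unique records: 6

3 duplicates, 6 unique


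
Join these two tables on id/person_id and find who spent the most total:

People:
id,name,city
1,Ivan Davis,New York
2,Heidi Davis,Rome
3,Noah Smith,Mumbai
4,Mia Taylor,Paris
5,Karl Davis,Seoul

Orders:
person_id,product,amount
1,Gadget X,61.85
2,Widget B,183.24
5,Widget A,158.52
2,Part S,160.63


Join on: people.id = orders.person_id

Joined rows:
  Ivan Davis (New York) bought Gadget X for $61.85
  Heidi Davis (Rome) bought Widget B for $183.24
  Karl Davis (Seoul) bought Widget A for $158.52
  Heidi Davis (Rome) bought Part S for $160.63

Total per person:
  Heidi Davis: $343.87
  Karl Davis: $158.52
  Ivan Davis: $61.85

Top spender: Heidi Davis ($343.87)

Heidi Davis ($343.87)


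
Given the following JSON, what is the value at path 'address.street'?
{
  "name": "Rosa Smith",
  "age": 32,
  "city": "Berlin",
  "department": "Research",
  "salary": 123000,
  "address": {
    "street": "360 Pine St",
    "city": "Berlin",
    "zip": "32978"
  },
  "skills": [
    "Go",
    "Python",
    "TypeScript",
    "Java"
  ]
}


Query: address.street
Path: address -> street
Value: 360 Pine St

360 Pine St


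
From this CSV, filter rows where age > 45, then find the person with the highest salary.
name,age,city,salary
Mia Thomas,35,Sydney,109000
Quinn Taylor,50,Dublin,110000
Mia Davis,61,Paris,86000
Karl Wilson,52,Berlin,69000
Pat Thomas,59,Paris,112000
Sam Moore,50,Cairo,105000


Filter: age > 45
Sort by: salary (descending)

Filtered records (5):
  Pat Thomas, age 59, salary $112000
  Quinn Taylor, age 50, salary $110000
  Sam Moore, age 50, salary $105000
  Mia Davis, age 61, salary $86000
  Karl Wilson, age 52, salary $69000

Highest salary: Pat Thomas ($112000)

Pat Thomas


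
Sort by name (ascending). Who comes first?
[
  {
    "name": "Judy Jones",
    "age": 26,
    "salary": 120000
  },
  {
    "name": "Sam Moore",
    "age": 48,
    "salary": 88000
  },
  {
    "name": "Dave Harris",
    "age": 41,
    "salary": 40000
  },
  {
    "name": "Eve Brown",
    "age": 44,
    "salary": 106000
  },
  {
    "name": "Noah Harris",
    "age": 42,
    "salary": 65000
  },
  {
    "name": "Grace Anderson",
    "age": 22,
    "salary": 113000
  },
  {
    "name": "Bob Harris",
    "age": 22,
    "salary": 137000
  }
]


Sort by: name (ascending)

Sorted order:
  1. Bob Harris (name = Bob Harris)
  2. Dave Harris (name = Dave Harris)
  3. Eve Brown (name = Eve Brown)
  4. Grace Anderson (name = Grace Anderson)
  5. Judy Jones (name = Judy Jones)
  6. Noah Harris (name = Noah Harris)
  7. Sam Moore (name = Sam Moore)

First: Bob Harris

Bob Harris


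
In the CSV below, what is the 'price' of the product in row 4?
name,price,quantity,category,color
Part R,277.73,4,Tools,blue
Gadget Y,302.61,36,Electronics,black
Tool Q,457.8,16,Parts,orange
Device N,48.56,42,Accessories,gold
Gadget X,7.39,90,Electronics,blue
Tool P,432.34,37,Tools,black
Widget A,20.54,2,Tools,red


Query: Row 4 ('Device N'), column 'price'
Value: 48.56

48.56


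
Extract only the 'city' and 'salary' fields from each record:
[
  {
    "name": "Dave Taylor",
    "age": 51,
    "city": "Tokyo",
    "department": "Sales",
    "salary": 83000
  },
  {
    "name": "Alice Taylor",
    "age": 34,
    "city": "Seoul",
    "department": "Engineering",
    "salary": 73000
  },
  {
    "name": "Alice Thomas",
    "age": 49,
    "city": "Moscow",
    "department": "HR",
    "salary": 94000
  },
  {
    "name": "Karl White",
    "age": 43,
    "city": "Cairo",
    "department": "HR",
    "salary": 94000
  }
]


Original: 4 records with fields: name, age, city, department, salary
Keep: ['city', 'salary']
Drop: ['name', 'age', 'department']
Result: 4 records, 2 fields each

[
  {
    "city": "Tokyo",
    "salary": 83000
  },
  {
    "city": "Seoul",
    "salary": 73000
  },
  {
    "city": "Moscow",
    "salary": 94000
  },
  {
    "city": "Cairo",
    "salary": 94000
  }
]


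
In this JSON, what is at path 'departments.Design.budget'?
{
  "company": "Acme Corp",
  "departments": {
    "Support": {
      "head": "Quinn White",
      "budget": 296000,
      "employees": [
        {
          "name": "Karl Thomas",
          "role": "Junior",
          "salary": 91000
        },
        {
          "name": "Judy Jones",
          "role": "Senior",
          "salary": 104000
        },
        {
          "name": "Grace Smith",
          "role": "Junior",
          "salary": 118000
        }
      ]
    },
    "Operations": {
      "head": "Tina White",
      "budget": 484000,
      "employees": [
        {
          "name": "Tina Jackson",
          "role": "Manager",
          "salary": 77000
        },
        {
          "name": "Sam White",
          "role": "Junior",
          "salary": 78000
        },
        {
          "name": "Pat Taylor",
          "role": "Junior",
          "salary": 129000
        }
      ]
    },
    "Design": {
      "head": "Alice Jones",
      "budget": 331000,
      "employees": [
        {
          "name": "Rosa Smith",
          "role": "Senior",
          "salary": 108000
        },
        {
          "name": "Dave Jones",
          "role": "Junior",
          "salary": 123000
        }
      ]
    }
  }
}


Path: departments.Design.budget

Navigate:
  -> departments
  -> Design
  -> budget = 331000

331000


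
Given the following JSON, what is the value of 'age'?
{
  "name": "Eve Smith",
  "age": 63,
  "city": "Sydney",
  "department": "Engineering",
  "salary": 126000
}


Looking up field 'age'
Value: 63

63


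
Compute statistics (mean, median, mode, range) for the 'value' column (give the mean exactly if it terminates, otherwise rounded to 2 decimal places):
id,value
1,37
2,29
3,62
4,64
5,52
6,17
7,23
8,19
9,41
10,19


Data: [37, 29, 62, 64, 52, 17, 23, 19, 41, 19]
Count: 10
Sum: 363
Mean: 363/10 = 36.3
Sorted: [17, 19, 19, 23, 29, 37, 41, 52, 62, 64]
Median: 33.0
Mode: 19 (2 times)
Range: 64 - 17 = 47
Min: 17, Max: 64

mean=36.3, median=33.0, mode=19, range=47


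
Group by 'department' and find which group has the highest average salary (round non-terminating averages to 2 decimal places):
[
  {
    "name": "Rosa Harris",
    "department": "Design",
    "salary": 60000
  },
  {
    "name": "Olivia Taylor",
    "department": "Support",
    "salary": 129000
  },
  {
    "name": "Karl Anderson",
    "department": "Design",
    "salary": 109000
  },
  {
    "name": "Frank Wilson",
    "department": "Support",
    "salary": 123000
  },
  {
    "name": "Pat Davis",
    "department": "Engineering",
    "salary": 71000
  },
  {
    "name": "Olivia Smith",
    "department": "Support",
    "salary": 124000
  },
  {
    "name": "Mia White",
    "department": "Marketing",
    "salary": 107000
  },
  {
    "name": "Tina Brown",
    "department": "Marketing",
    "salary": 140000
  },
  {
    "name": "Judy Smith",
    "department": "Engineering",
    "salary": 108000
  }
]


Group by: department

Groups:
  Design: 2 people, avg salary = 169000/2 = $84500
  Engineering: 2 people, avg salary = 179000/2 = $89500
  Marketing: 2 people, avg salary = 247000/2 = $123500
  Support: 3 people, avg salary = 376000/3 ≈ $125333.33

Highest average salary: Support (≈$125333.33)

Support (≈$125333.33)


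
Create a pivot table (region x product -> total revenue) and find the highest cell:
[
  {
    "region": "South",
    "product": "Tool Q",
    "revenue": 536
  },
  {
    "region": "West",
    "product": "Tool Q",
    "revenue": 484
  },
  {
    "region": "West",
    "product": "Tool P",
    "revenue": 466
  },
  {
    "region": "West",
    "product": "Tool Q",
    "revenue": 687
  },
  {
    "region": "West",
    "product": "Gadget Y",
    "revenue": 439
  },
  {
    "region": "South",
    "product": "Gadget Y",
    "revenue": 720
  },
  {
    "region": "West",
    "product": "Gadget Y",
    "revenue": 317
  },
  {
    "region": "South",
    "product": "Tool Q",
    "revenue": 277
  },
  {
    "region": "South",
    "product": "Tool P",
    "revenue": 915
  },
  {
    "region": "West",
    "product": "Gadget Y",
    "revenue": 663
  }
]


Pivot: region (rows) x product (columns) -> total revenue

     Gadget Y      Tool P        Tool Q      
South          720           915           813  
West          1419           466          1171  

Highest: West / Gadget Y = $1419

West / Gadget Y = $1419


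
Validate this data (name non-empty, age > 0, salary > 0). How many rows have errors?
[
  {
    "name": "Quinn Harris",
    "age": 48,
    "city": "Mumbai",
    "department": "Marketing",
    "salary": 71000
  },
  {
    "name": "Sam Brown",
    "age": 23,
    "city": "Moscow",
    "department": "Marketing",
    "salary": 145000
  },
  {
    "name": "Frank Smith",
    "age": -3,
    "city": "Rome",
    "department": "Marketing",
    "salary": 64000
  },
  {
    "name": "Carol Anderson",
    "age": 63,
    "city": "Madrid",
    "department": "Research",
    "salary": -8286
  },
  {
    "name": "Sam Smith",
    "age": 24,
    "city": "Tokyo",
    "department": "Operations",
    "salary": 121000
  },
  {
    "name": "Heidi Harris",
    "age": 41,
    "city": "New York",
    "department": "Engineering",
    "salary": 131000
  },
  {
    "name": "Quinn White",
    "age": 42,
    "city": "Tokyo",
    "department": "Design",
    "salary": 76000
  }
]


Validating 7 records:
Rules: name non-empty, age > 0, salary > 0

  Row 1 (Quinn Harris): OK
  Row 2 (Sam Brown): OK
  Row 3 (Frank Smith): negative age: -3
  Row 4 (Carol Anderson): negative salary: -8286
  Row 5 (Sam Smith): OK
  Row 6 (Heidi Harris): OK
  Row 7 (Quinn White): OK

Total errors: 2

2 errors


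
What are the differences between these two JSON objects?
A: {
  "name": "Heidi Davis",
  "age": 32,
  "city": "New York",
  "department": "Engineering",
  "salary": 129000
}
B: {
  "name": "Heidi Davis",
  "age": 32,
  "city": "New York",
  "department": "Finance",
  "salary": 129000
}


Comparing each field (in key order):
  name: same
  age: same
  city: same
  department: DIFFERENT
  salary: same
Differences:
  department: Engineering -> Finance

1 field(s) changed

1 change: department


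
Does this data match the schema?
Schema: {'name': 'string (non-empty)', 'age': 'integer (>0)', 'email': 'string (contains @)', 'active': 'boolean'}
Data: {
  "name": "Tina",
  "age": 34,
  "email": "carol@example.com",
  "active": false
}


Validating each field against schema:
  name: OK (non-empty string)
  age: OK (positive integer)
  email: OK (string with @)
  active: OK (boolean)

Result: VALID

VALID


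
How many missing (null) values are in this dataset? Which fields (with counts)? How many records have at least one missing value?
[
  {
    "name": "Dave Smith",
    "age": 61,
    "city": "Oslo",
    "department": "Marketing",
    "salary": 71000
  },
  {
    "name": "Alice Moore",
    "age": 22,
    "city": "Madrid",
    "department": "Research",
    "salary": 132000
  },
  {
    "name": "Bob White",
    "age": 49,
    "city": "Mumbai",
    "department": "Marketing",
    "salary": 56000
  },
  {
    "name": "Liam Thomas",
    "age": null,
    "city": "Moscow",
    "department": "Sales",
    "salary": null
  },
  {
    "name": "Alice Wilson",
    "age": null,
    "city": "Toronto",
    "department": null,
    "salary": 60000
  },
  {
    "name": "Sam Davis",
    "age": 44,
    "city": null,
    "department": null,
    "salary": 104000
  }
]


Checking for missing (null) values in 6 records:

  Dave Smith: complete
  Alice Moore: complete
  Bob White: complete
  Liam Thomas: age, salary
  Alice Wilson: age, department
  Sam Davis: city, department

Per field:
  name: 0 missing
  age: 2 missing
  city: 1 missing
  department: 2 missing
  salary: 1 missing

Total missing values: 6
Records with any missing: 3

6 missing values (age: 2, city: 1, department: 2, salary: 1); 3 incomplete records


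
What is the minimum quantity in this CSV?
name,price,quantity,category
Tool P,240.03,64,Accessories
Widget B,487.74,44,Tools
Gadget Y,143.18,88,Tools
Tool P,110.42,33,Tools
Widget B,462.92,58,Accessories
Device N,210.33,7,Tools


Computing minimum quantity:
Values: [64, 44, 88, 33, 58, 7]
Min = 7

7


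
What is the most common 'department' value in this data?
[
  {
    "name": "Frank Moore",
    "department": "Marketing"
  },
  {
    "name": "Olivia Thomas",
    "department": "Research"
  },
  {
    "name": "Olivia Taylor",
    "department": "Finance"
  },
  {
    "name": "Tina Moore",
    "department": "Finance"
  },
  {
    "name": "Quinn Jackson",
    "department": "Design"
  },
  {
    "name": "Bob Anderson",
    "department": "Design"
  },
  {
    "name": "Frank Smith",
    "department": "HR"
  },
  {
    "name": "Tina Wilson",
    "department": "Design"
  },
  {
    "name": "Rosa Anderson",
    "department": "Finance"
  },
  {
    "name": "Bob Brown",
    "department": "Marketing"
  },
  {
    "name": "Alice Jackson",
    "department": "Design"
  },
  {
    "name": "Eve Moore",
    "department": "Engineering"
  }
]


Counting 'department' values across 12 records:

  Design: 4 ####
  Finance: 3 ###
  Marketing: 2 ##
  Research: 1 #
  HR: 1 #
  Engineering: 1 #

Most common: Design (4 times)

Design (4 times)


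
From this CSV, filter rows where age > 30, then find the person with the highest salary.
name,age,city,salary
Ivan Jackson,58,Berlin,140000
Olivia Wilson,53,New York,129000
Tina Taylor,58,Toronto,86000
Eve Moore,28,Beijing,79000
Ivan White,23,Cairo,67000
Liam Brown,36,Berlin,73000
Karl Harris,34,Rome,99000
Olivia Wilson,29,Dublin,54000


Filter: age > 30
Sort by: salary (descending)

Filtered records (5):
  Ivan Jackson, age 58, salary $140000
  Olivia Wilson, age 53, salary $129000
  Karl Harris, age 34, salary $99000
  Tina Taylor, age 58, salary $86000
  Liam Brown, age 36, salary $73000

Highest salary: Ivan Jackson ($140000)

Ivan Jackson


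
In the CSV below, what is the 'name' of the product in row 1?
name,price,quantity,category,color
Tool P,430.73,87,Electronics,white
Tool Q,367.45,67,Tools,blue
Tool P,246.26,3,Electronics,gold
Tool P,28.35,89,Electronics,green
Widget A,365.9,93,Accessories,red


Query: Row 1 ('Tool P'), column 'name'
Value: Tool P

Tool P


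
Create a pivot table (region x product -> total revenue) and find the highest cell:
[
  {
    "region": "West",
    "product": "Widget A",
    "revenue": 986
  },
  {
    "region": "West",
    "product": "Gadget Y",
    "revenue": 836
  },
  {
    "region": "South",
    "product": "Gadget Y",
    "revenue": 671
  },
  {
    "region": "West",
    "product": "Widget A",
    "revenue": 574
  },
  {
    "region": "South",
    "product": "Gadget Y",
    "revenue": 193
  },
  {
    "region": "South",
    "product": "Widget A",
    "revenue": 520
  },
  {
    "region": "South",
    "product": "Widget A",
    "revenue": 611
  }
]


Pivot: region (rows) x product (columns) -> total revenue

     Gadget Y      Widget A    
South          864          1131  
West           836          1560  

Highest: West / Widget A = $1560

West / Widget A = $1560


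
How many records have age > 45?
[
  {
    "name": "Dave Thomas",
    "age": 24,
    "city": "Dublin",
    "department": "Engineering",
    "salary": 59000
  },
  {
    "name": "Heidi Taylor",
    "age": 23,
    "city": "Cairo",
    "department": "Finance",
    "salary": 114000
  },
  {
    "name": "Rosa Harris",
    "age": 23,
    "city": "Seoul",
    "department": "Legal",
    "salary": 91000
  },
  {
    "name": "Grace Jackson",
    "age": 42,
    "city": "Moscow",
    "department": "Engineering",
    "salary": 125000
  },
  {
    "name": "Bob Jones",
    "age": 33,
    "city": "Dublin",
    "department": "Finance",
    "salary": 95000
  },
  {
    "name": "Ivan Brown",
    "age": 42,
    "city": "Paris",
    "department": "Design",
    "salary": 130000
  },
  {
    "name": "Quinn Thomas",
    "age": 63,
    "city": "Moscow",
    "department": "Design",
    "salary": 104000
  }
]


Data: 7 records
Condition: age > 45

Checking each record:
  Dave Thomas: 24
  Heidi Taylor: 23
  Rosa Harris: 23
  Grace Jackson: 42
  Bob Jones: 33
  Ivan Brown: 42
  Quinn Thomas: 63 MATCH

Count: 1

1


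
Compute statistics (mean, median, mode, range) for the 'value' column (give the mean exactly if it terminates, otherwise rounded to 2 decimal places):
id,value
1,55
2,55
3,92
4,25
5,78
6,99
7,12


Data: [55, 55, 92, 25, 78, 99, 12]
Count: 7
Sum: 416
Mean: 416/7 ≈ 59.43 (rounded to 2 decimal places)
Sorted: [12, 25, 55, 55, 78, 92, 99]
Median: 55.0
Mode: 55 (2 times)
Range: 99 - 12 = 87
Min: 12, Max: 99

mean≈59.43, median=55.0, mode=55, range=87


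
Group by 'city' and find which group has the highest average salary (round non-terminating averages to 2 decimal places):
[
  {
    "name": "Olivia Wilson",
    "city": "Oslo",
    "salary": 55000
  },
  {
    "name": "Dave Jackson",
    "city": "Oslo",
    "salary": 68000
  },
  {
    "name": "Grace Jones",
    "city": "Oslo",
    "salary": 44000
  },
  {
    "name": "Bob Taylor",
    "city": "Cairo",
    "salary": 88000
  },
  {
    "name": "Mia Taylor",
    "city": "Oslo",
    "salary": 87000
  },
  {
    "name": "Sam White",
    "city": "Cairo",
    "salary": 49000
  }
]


Group by: city

Groups:
  Cairo: 2 people, avg salary = 137000/2 = $68500
  Oslo: 4 people, avg salary = 254000/4 = $63500

Highest average salary: Cairo ($68500)

Cairo ($68500)


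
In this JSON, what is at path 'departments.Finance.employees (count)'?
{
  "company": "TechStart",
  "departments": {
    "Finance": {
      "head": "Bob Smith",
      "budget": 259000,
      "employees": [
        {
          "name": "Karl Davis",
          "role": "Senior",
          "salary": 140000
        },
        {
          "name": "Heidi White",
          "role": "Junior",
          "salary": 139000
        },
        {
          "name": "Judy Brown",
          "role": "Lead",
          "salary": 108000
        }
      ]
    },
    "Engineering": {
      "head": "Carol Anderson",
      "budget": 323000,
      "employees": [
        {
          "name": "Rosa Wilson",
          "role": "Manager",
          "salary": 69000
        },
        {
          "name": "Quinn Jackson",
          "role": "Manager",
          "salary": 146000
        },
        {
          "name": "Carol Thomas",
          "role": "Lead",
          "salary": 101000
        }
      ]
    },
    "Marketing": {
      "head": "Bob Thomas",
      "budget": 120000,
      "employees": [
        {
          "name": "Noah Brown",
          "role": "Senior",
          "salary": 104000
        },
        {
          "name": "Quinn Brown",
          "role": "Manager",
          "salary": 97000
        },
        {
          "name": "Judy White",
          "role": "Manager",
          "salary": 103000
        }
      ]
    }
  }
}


Path: departments.Finance.employees (count)

Navigate:
  -> departments
  -> Finance
  -> employees (array, length 3)

3


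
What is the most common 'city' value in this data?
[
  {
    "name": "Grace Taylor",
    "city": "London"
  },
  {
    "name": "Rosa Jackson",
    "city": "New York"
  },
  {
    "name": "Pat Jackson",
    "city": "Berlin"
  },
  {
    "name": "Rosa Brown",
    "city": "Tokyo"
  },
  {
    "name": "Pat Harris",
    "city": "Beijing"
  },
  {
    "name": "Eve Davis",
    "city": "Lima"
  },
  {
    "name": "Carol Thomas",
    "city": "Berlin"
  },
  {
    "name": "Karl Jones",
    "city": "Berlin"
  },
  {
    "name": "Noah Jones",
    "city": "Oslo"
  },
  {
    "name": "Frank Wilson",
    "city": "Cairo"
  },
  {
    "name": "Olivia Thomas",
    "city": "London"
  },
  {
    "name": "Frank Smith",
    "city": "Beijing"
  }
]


Counting 'city' values across 12 records:

  Berlin: 3 ###
  London: 2 ##
  Beijing: 2 ##
  New York: 1 #
  Tokyo: 1 #
  Lima: 1 #
  Oslo: 1 #
  Cairo: 1 #

Most common: Berlin (3 times)

Berlin (3 times)


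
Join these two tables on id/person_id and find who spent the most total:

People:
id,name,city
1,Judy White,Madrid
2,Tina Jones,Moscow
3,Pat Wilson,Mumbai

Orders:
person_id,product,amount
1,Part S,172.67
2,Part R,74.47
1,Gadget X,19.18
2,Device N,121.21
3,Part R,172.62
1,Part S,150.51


Join on: people.id = orders.person_id

Joined rows:
  Judy White (Madrid) bought Part S for $172.67
  Tina Jones (Moscow) bought Part R for $74.47
  Judy White (Madrid) bought Gadget X for $19.18
  Tina Jones (Moscow) bought Device N for $121.21
  Pat Wilson (Mumbai) bought Part R for $172.62
  Judy White (Madrid) bought Part S for $150.51

Total per person:
  Judy White: $342.36
  Tina Jones: $195.68
  Pat Wilson: $172.62

Top spender: Judy White ($342.36)

Judy White ($342.36)


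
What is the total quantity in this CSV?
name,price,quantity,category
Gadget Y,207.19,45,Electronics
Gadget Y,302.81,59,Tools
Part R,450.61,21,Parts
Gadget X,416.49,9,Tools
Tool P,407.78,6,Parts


Computing total quantity:
Values: [45, 59, 21, 9, 6]
Sum = 140

140


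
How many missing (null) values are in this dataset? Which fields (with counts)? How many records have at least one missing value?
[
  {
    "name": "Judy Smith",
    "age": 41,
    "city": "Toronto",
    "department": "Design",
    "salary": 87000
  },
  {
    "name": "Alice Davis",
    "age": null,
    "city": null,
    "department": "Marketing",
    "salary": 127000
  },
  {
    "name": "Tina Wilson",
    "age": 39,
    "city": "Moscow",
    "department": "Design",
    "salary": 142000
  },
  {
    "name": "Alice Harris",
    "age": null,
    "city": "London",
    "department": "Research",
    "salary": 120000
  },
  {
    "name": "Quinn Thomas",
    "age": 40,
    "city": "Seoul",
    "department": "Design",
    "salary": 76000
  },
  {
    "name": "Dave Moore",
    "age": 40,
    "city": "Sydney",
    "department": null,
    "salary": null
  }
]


Checking for missing (null) values in 6 records:

  Judy Smith: complete
  Alice Davis: age, city
  Tina Wilson: complete
  Alice Harris: age
  Quinn Thomas: complete
  Dave Moore: department, salary

Per field:
  name: 0 missing
  age: 2 missing
  city: 1 missing
  department: 1 missing
  salary: 1 missing

Total missing values: 5
Records with any missing: 3

5 missing values (age: 2, city: 1, department: 1, salary: 1); 3 incomplete records


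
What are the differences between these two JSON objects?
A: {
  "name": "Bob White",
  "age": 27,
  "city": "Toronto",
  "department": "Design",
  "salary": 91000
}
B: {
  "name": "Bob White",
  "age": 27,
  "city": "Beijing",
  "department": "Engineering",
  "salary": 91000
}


Comparing each field (in key order):
  name: same
  age: same
  city: DIFFERENT
  department: DIFFERENT
  salary: same
Differences:
  city: Toronto -> Beijing
  department: Design -> Engineering

2 field(s) changed

2 changes: city, department


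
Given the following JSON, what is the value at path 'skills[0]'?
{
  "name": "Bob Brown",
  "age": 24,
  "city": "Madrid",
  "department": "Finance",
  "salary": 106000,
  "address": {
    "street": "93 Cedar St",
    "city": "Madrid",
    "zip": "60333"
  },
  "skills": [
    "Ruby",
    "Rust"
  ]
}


Query: skills[0]
Path: skills -> first element
Value: Ruby

Ruby


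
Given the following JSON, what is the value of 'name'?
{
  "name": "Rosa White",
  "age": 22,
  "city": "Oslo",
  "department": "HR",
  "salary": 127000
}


Looking up field 'name'
Value: Rosa White

Rosa White


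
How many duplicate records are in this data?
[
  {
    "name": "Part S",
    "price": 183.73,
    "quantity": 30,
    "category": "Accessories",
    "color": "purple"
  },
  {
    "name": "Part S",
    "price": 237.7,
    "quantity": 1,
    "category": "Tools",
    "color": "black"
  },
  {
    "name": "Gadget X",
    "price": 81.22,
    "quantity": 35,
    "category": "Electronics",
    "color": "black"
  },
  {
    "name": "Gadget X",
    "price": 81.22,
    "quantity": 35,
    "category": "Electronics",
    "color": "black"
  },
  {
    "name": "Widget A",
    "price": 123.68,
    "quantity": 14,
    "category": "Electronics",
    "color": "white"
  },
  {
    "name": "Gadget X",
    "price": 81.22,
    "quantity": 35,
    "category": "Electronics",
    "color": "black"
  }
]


Checking 6 records for duplicates:

  Row 1: Part S ($183.73, qty 30)
  Row 2: Part S ($237.7, qty 1)
  Row 3: Gadget X ($81.22, qty 35)
  Row 4: Gadget X ($81.22, qty 35) <-- DUPLICATE
  Row 5: Widget A ($123.68, qty 14)
  Row 6: Gadget X ($81.22, qty 35) <-- DUPLICATE

Duplicates found: 2
Unique records: 4

2 duplicates, 4 unique


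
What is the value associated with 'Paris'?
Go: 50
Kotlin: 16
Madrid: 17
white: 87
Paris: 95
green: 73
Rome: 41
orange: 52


Looking up key 'Paris'
Value: 95

95
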